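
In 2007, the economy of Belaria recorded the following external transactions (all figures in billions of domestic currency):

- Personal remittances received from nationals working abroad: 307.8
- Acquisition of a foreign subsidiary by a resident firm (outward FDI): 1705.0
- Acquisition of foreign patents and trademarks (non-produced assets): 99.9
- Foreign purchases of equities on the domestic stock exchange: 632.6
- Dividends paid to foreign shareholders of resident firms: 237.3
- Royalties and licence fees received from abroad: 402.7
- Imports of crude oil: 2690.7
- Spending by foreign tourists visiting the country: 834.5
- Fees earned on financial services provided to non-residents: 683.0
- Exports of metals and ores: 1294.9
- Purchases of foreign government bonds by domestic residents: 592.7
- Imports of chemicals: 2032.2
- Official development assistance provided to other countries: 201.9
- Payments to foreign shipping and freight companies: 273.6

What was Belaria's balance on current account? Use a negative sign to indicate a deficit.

-1912.8

Goods: 1294.9 - 2690.7 - 2032.2 = -3428.0
Services: 402.7 - 273.6 + 834.5 + 683.0 = 1646.6
Primary income: -237.3
Secondary income: -201.9 + 307.8 = 105.9
Current account = (-3428.0) + 1646.6 + (-237.3) + 105.9 = -1912.8
(Excluded from the current account — financial account: acquisition of a foreign subsidiary by a resident firm (outward FDI) 1705.0, foreign purchases of equities on the domestic stock exchange 632.6, purchases of foreign government bonds by domestic residents 592.7; capital account: acquisition of foreign patents and trademarks (non-produced assets) 99.9.)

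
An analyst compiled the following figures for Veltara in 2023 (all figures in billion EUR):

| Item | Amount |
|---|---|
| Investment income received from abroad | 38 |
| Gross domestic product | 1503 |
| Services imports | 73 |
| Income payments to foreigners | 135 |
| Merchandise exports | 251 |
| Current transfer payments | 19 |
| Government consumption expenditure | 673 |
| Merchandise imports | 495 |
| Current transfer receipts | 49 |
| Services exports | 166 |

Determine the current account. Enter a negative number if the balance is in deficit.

Goods balance = 251 - 495 = -244
Services balance = 166 - 73 = 93
Trade balance (goods + services) = -244 + 93 = -151
Net primary income = 38 - 135 = -97
Net secondary income = 49 - 19 = 30
Current account = -151 + (-97) + 30 = -218

-218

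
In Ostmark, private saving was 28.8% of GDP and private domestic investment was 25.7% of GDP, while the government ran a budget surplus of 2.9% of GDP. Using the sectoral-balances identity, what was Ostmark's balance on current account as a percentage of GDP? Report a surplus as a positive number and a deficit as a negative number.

6.0

By the sectoral-balances identity, CA = (S_private - I) + (T - G).
Private balance = 28.8 - 25.7 = 3.1
Government balance (T - G) = 2.9
CA = 3.1 + 2.9 = 6.0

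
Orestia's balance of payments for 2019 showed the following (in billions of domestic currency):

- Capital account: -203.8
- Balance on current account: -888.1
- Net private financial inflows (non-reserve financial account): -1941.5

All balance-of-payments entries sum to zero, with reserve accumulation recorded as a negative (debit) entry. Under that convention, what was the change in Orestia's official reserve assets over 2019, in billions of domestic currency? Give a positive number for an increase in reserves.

-3033.4

Official reserve transactions balance = -((-888.1) + (-203.8) + (-1941.5)) = 3033.4
An accumulation of reserves is recorded as a debit (negative entry), so the change in the stock of reserves is the negative of that balance.
Change in official reserves = -(3033.4) = -3033.4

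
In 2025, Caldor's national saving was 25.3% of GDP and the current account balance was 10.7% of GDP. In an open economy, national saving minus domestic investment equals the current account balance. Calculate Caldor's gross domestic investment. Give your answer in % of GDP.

14.6

S - I = CA (net lending to the rest of the world).
I = S - CA = 25.3 - 10.7 = 14.6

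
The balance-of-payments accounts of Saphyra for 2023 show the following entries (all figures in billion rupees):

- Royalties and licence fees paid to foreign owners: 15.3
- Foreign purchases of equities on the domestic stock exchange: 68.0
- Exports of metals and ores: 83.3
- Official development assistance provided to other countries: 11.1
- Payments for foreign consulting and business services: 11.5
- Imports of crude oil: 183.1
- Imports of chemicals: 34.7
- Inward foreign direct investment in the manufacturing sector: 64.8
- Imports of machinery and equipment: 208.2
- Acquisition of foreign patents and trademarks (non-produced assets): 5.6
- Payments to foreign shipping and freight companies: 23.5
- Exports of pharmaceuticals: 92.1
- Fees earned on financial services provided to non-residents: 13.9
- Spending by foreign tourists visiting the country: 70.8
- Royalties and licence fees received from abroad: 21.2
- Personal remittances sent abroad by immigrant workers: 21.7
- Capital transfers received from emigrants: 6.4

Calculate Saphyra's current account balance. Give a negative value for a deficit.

Goods: 83.3 + 92.1 - 34.7 - 183.1 - 208.2 = -250.6
Services: -23.5 + 21.2 - 11.5 + 13.9 - 15.3 + 70.8 = 55.6
Secondary income: -11.1 - 21.7 = -32.8
Current account = (-250.6) + 55.6 + (-32.8) = -227.8
(Excluded from the current account — financial account: foreign purchases of equities on the domestic stock exchange 68.0, inward foreign direct investment in the manufacturing sector 64.8; capital account: acquisition of foreign patents and trademarks (non-produced assets) 5.6, capital transfers received from emigrants 6.4.)

-227.8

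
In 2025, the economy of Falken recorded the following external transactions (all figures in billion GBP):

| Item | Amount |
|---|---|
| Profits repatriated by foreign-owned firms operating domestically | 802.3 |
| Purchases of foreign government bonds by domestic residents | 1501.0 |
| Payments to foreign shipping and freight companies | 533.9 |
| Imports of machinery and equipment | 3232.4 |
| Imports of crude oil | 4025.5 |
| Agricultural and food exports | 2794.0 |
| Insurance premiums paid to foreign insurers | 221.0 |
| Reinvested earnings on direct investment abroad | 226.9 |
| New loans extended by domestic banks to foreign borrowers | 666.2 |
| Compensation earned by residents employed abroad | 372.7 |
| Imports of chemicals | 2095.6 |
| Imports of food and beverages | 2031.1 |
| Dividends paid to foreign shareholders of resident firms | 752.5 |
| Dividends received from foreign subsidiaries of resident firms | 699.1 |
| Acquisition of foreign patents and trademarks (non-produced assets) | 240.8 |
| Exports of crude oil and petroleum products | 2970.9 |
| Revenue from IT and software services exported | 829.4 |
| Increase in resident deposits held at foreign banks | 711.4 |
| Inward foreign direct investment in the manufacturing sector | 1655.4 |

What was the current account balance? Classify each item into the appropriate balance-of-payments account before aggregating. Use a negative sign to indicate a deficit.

-5801.3

Goods: -3232.4 + 2970.9 - 2095.6 - 2031.1 + 2794.0 - 4025.5 = -5619.7
Services: -533.9 - 221.0 + 829.4 = 74.5
Primary income: 226.9 - 802.3 - 752.5 + 372.7 + 699.1 = -256.1
Current account = (-5619.7) + 74.5 + (-256.1) = -5801.3
(Excluded from the current account — financial account: purchases of foreign government bonds by domestic residents 1501.0, new loans extended by domestic banks to foreign borrowers 666.2, increase in resident deposits held at foreign banks 711.4, inward foreign direct investment in the manufacturing sector 1655.4; capital account: acquisition of foreign patents and trademarks (non-produced assets) 240.8.)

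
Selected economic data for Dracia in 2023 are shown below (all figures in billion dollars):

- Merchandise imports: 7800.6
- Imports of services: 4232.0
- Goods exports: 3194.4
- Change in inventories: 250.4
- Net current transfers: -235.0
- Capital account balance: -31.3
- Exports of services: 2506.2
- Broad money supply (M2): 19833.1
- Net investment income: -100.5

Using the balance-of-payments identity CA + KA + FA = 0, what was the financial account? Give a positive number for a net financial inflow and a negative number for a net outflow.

Goods balance = 3194.4 - 7800.6 = -4606.2
Services balance = 2506.2 - 4232.0 = -1725.8
Trade balance (goods + services) = -4606.2 + (-1725.8) = -6332.0
Net primary income = -100.5
Net secondary income = -235.0
Current account = -6332.0 + (-100.5) + (-235.0) = -6667.5
Financial account = -(-6667.5 + (-31.3)) = 6698.8

6698.8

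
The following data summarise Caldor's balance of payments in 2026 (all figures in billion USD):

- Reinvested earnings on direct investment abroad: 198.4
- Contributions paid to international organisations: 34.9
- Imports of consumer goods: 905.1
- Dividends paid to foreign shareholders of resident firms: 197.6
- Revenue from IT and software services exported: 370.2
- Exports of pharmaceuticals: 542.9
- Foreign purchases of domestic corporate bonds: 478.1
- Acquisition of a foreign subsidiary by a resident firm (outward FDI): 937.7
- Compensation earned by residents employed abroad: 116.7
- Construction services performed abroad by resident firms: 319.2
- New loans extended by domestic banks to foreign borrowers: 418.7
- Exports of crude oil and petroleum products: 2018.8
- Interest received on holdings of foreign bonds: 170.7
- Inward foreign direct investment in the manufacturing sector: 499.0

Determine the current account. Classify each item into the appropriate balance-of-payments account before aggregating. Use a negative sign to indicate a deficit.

2599.3

Goods: 542.9 + 2018.8 - 905.1 = 1656.6
Services: 370.2 + 319.2 = 689.4
Primary income: 198.4 + 116.7 - 197.6 + 170.7 = 288.2
Secondary income: -34.9
Current account = 1656.6 + 689.4 + 288.2 + (-34.9) = 2599.3
(Excluded from the current account — financial account: foreign purchases of domestic corporate bonds 478.1, acquisition of a foreign subsidiary by a resident firm (outward FDI) 937.7, new loans extended by domestic banks to foreign borrowers 418.7, inward foreign direct investment in the manufacturing sector 499.0.)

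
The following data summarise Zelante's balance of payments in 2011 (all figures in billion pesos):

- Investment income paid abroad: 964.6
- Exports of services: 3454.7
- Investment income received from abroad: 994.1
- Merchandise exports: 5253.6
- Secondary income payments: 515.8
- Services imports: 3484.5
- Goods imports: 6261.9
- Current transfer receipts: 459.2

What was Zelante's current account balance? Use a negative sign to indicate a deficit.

-1065.2

Goods balance = 5253.6 - 6261.9 = -1008.3
Services balance = 3454.7 - 3484.5 = -29.8
Trade balance (goods + services) = -1008.3 + (-29.8) = -1038.1
Net primary income = 994.1 - 964.6 = 29.5
Net secondary income = 459.2 - 515.8 = -56.6
Current account = -1038.1 + 29.5 + (-56.6) = -1065.2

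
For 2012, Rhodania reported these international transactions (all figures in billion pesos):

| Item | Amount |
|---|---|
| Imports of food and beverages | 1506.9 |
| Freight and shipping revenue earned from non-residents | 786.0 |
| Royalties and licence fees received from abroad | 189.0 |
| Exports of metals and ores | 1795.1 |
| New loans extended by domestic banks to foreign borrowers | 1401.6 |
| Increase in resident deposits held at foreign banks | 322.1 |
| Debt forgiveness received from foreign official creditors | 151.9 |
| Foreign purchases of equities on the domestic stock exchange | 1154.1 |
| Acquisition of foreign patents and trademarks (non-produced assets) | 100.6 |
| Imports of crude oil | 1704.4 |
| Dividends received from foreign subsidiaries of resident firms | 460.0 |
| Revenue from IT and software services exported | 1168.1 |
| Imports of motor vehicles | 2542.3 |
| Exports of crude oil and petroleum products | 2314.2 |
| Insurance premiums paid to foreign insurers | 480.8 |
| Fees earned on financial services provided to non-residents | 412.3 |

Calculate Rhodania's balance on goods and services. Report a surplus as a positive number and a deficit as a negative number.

Goods: 1795.1 - 1704.4 - 2542.3 - 1506.9 + 2314.2 = -1644.3
Services: 189.0 + 412.3 + 786.0 - 480.8 + 1168.1 = 2074.6
Trade balance = -1644.3 + 2074.6 = 430.3
(Excluded from the trade balance — financial account: new loans extended by domestic banks to foreign borrowers 1401.6, increase in resident deposits held at foreign banks 322.1, foreign purchases of equities on the domestic stock exchange 1154.1; capital account: debt forgiveness received from foreign official creditors 151.9, acquisition of foreign patents and trademarks (non-produced assets) 100.6; primary income: dividends received from foreign subsidiaries of resident firms 460.0.)

430.3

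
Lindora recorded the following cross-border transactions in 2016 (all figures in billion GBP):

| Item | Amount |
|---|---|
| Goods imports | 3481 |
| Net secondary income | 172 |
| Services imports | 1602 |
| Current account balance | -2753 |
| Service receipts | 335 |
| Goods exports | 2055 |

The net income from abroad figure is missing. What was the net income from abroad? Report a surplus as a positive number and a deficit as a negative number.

Current account = goods balance + services balance + net primary income + net secondary income
Sum of the known components = -2521
Net income from abroad = CA - (known components) = -2753 - (-2521) = -232

-232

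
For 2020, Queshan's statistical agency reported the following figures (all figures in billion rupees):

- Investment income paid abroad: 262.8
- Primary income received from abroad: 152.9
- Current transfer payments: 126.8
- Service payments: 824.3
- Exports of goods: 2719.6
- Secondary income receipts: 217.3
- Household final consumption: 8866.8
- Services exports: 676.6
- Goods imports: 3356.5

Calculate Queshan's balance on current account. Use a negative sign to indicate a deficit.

Goods balance = 2719.6 - 3356.5 = -636.9
Services balance = 676.6 - 824.3 = -147.7
Trade balance (goods + services) = -636.9 + (-147.7) = -784.6
Net primary income = 152.9 - 262.8 = -109.9
Net secondary income = 217.3 - 126.8 = 90.5
Current account = -784.6 + (-109.9) + 90.5 = -804.0

-804.0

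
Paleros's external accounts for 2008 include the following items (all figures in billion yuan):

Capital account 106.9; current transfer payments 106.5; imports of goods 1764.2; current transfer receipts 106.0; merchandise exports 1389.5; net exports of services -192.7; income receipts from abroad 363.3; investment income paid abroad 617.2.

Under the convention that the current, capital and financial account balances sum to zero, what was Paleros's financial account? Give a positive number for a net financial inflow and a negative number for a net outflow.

Goods balance = 1389.5 - 1764.2 = -374.7
Services balance = -192.7
Trade balance (goods + services) = -374.7 + (-192.7) = -567.4
Net primary income = 363.3 - 617.2 = -253.9
Net secondary income = 106.0 - 106.5 = -0.5
Current account = -567.4 + (-253.9) + (-0.5) = -821.8
Financial account = -(-821.8 + 106.9) = 714.9

714.9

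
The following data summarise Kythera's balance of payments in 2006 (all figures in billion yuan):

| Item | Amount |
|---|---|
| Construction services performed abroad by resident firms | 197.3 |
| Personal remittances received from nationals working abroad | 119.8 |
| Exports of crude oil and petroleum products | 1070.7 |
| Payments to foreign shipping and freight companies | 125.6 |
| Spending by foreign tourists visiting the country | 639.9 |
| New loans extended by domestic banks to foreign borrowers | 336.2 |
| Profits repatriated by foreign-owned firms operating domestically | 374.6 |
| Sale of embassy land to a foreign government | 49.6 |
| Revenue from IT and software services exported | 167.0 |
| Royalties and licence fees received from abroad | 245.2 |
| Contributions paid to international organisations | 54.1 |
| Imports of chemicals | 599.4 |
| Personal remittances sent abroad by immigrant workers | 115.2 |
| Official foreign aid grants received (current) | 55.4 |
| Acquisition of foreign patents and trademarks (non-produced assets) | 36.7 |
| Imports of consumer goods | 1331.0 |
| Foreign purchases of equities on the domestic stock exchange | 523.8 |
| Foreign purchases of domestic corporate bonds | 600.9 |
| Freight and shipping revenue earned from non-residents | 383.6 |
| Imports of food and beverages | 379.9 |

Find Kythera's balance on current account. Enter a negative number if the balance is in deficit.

Goods: -379.9 + 1070.7 - 1331.0 - 599.4 = -1239.6
Services: 197.3 + 639.9 + 383.6 + 245.2 - 125.6 + 167.0 = 1507.4
Primary income: -374.6
Secondary income: -54.1 + 119.8 - 115.2 + 55.4 = 5.9
Current account = (-1239.6) + 1507.4 + (-374.6) + 5.9 = -100.9
(Excluded from the current account — financial account: new loans extended by domestic banks to foreign borrowers 336.2, foreign purchases of equities on the domestic stock exchange 523.8, foreign purchases of domestic corporate bonds 600.9; capital account: sale of embassy land to a foreign government 49.6, acquisition of foreign patents and trademarks (non-produced assets) 36.7.)

-100.9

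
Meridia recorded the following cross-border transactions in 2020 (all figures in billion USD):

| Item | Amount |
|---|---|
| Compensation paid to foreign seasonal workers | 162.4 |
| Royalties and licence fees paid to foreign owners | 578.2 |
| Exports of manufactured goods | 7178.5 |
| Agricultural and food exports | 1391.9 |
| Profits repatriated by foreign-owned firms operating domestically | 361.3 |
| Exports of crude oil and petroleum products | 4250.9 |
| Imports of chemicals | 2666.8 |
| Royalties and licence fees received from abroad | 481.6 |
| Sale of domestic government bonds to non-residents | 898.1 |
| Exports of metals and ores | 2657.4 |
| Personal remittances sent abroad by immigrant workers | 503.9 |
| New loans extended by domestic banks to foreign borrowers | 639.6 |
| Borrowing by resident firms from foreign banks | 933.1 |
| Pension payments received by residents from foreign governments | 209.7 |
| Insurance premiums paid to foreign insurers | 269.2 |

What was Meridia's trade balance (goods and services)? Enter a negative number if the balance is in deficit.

12446.1

Goods: 4250.9 + 2657.4 + 1391.9 + 7178.5 - 2666.8 = 12811.9
Services: 481.6 - 578.2 - 269.2 = -365.8
Trade balance = 12811.9 + (-365.8) = 12446.1
(Excluded from the trade balance — primary income: compensation paid to foreign seasonal workers 162.4, profits repatriated by foreign-owned firms operating domestically 361.3; financial account: sale of domestic government bonds to non-residents 898.1, new loans extended by domestic banks to foreign borrowers 639.6, borrowing by resident firms from foreign banks 933.1; secondary income: personal remittances sent abroad by immigrant workers 503.9, pension payments received by residents from foreign governments 209.7.)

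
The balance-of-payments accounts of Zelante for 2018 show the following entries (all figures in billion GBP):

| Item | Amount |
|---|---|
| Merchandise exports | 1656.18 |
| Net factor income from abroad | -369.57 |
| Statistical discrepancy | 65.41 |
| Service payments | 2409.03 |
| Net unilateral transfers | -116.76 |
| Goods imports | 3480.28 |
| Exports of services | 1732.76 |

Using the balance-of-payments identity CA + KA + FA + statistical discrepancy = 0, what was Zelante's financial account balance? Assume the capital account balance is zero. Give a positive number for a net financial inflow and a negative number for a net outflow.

Goods balance = 1656.18 - 3480.28 = -1824.10
Services balance = 1732.76 - 2409.03 = -676.27
Trade balance (goods + services) = -1824.10 + (-676.27) = -2500.37
Net primary income = -369.57
Net secondary income = -116.76
Current account = -2500.37 + (-369.57) + (-116.76) = -2986.70
Financial account = -(-2986.70 + 65.41) = 2921.29

2921.29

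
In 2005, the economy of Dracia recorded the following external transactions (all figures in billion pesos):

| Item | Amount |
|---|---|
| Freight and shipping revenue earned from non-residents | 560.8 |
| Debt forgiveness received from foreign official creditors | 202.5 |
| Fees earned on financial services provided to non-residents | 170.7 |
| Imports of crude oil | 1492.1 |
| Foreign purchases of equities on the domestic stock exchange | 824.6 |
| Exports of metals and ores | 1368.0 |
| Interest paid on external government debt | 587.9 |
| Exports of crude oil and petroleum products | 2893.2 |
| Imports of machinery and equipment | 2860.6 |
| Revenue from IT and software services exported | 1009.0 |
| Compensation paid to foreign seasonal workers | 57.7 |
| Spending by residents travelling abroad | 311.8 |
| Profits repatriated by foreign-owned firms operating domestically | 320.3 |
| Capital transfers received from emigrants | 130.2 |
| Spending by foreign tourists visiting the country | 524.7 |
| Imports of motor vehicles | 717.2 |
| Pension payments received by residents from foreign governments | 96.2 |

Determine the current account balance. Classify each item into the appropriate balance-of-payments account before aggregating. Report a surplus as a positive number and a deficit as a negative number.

275.0

Goods: -717.2 + 1368.0 - 1492.1 + 2893.2 - 2860.6 = -808.7
Services: 170.7 + 560.8 + 524.7 + 1009.0 - 311.8 = 1953.4
Primary income: -57.7 - 320.3 - 587.9 = -965.9
Secondary income: 96.2
Current account = (-808.7) + 1953.4 + (-965.9) + 96.2 = 275.0
(Excluded from the current account — capital account: debt forgiveness received from foreign official creditors 202.5, capital transfers received from emigrants 130.2; financial account: foreign purchases of equities on the domestic stock exchange 824.6.)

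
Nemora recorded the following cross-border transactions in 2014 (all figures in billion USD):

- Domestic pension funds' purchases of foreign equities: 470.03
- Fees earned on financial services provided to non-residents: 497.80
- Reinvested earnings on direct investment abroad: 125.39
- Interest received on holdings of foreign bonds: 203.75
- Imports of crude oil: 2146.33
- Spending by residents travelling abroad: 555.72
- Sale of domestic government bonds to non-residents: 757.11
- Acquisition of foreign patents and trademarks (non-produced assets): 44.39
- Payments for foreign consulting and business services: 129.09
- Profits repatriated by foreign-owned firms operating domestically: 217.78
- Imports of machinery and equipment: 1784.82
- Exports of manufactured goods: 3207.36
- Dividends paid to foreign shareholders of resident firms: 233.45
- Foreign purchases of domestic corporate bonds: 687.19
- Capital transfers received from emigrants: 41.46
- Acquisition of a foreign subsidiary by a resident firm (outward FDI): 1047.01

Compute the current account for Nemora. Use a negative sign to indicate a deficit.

Goods: 3207.36 - 2146.33 - 1784.82 = -723.79
Services: -129.09 + 497.80 - 555.72 = -187.01
Primary income: 203.75 + 125.39 - 233.45 - 217.78 = -122.09
Current account = (-723.79) + (-187.01) + (-122.09) = -1032.89
(Excluded from the current account — financial account: domestic pension funds' purchases of foreign equities 470.03, sale of domestic government bonds to non-residents 757.11, foreign purchases of domestic corporate bonds 687.19, acquisition of a foreign subsidiary by a resident firm (outward FDI) 1047.01; capital account: acquisition of foreign patents and trademarks (non-produced assets) 44.39, capital transfers received from emigrants 41.46.)

-1032.89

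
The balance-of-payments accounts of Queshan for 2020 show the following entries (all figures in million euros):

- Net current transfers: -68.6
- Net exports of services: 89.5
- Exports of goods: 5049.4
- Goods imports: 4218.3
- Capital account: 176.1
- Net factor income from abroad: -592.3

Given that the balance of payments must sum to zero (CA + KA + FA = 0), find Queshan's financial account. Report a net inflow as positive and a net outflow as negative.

-435.8

Goods balance = 5049.4 - 4218.3 = 831.1
Services balance = 89.5
Trade balance (goods + services) = 831.1 + 89.5 = 920.6
Net primary income = -592.3
Net secondary income = -68.6
Current account = 920.6 + (-592.3) + (-68.6) = 259.7
Financial account = -(259.7 + 176.1) = -435.8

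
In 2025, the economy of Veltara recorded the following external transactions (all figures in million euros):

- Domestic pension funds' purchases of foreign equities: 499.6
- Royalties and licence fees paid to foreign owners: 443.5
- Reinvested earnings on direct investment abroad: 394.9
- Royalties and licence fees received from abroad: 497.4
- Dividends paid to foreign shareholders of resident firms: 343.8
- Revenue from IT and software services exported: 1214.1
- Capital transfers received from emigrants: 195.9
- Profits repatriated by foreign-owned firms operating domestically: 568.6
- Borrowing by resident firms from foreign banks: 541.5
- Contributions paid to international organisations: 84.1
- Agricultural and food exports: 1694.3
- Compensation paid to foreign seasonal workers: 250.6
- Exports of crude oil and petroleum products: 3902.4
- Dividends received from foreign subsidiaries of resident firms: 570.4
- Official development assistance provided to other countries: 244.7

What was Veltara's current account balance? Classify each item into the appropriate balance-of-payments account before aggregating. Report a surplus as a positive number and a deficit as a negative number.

6338.2

Goods: 3902.4 + 1694.3 = 5596.7
Services: 497.4 + 1214.1 - 443.5 = 1268.0
Primary income: -343.8 - 250.6 + 394.9 + 570.4 - 568.6 = -197.7
Secondary income: -244.7 - 84.1 = -328.8
Current account = 5596.7 + 1268.0 + (-197.7) + (-328.8) = 6338.2
(Excluded from the current account — financial account: domestic pension funds' purchases of foreign equities 499.6, borrowing by resident firms from foreign banks 541.5; capital account: capital transfers received from emigrants 195.9.)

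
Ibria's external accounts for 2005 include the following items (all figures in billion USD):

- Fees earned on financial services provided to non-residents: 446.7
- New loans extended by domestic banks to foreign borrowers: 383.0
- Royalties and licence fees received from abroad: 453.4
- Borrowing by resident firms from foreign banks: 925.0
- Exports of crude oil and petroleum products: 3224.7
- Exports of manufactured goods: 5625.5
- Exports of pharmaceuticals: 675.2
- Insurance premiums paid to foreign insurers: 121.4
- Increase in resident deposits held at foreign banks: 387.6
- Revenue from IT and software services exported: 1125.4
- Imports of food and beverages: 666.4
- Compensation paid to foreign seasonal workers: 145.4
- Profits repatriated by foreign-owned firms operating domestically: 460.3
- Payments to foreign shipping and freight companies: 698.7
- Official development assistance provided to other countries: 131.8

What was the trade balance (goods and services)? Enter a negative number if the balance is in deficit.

Goods: 675.2 - 666.4 + 5625.5 + 3224.7 = 8859.0
Services: 1125.4 - 698.7 - 121.4 + 446.7 + 453.4 = 1205.4
Trade balance = 8859.0 + 1205.4 = 10064.4
(Excluded from the trade balance — financial account: new loans extended by domestic banks to foreign borrowers 383.0, borrowing by resident firms from foreign banks 925.0, increase in resident deposits held at foreign banks 387.6; primary income: compensation paid to foreign seasonal workers 145.4, profits repatriated by foreign-owned firms operating domestically 460.3; secondary income: official development assistance provided to other countries 131.8.)

10064.4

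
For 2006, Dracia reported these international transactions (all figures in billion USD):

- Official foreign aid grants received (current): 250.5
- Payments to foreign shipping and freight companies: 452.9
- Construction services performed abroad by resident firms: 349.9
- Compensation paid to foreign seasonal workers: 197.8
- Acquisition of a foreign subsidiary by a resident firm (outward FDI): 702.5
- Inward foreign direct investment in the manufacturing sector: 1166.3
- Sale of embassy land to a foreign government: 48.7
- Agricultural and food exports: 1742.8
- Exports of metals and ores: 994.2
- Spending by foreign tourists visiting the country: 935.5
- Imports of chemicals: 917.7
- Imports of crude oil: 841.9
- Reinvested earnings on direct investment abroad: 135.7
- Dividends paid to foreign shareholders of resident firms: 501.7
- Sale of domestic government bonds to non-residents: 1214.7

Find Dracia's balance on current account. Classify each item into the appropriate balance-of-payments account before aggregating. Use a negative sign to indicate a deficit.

1496.6

Goods: 994.2 + 1742.8 - 917.7 - 841.9 = 977.4
Services: 349.9 - 452.9 + 935.5 = 832.5
Primary income: -197.8 - 501.7 + 135.7 = -563.8
Secondary income: 250.5
Current account = 977.4 + 832.5 + (-563.8) + 250.5 = 1496.6
(Excluded from the current account — financial account: acquisition of a foreign subsidiary by a resident firm (outward FDI) 702.5, inward foreign direct investment in the manufacturing sector 1166.3, sale of domestic government bonds to non-residents 1214.7; capital account: sale of embassy land to a foreign government 48.7.)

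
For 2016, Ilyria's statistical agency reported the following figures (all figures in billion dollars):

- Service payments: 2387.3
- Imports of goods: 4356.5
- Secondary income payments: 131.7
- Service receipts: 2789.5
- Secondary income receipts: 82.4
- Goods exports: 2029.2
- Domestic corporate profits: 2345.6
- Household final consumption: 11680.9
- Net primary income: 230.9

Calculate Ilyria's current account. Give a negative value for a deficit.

-1743.5

Goods balance = 2029.2 - 4356.5 = -2327.3
Services balance = 2789.5 - 2387.3 = 402.2
Trade balance (goods + services) = -2327.3 + 402.2 = -1925.1
Net primary income = 230.9
Net secondary income = 82.4 - 131.7 = -49.3
Current account = -1925.1 + 230.9 + (-49.3) = -1743.5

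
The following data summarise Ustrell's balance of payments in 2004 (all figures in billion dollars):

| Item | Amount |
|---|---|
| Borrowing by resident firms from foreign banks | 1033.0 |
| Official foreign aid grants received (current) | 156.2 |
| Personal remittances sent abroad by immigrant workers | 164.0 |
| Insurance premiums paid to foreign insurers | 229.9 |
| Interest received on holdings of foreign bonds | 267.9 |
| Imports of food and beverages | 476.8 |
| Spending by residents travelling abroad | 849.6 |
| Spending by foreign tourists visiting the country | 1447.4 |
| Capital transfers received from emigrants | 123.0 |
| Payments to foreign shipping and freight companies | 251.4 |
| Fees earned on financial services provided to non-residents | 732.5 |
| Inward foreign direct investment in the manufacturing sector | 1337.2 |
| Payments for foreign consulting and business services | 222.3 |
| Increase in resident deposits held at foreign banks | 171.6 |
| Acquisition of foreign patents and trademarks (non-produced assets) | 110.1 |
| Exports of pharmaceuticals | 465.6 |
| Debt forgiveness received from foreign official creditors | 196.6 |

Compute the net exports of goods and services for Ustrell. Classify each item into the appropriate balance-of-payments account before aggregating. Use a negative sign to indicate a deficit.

Goods: -476.8 + 465.6 = -11.2
Services: -251.4 - 222.3 - 849.6 + 1447.4 - 229.9 + 732.5 = 626.7
Trade balance = -11.2 + 626.7 = 615.5
(Excluded from the trade balance — financial account: borrowing by resident firms from foreign banks 1033.0, inward foreign direct investment in the manufacturing sector 1337.2, increase in resident deposits held at foreign banks 171.6; secondary income: official foreign aid grants received (current) 156.2, personal remittances sent abroad by immigrant workers 164.0; primary income: interest received on holdings of foreign bonds 267.9; capital account: capital transfers received from emigrants 123.0, acquisition of foreign patents and trademarks (non-produced assets) 110.1, debt forgiveness received from foreign official creditors 196.6.)

615.5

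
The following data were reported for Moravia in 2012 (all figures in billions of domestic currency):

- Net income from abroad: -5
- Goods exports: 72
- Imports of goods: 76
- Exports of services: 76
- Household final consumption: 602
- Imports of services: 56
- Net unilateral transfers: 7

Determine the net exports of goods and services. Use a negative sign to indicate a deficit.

Goods balance = 72 - 76 = -4
Services balance = 76 - 56 = 20
Trade balance (goods + services) = -4 + 20 = 16

16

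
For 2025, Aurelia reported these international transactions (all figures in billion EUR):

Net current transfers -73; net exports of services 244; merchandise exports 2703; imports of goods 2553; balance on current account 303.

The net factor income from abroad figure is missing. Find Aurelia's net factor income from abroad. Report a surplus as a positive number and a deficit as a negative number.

Current account = goods balance + services balance + net primary income + net secondary income
Sum of the known components = 321
Net factor income from abroad = CA - (known components) = 303 - 321 = -18

-18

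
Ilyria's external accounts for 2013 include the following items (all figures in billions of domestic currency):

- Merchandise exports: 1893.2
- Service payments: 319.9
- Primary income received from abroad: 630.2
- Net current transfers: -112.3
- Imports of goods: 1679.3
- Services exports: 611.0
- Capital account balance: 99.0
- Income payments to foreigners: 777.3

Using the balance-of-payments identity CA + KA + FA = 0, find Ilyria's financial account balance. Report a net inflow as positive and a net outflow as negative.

-344.6

Goods balance = 1893.2 - 1679.3 = 213.9
Services balance = 611.0 - 319.9 = 291.1
Trade balance (goods + services) = 213.9 + 291.1 = 505.0
Net primary income = 630.2 - 777.3 = -147.1
Net secondary income = -112.3
Current account = 505.0 + (-147.1) + (-112.3) = 245.6
Financial account = -(245.6 + 99.0) = -344.6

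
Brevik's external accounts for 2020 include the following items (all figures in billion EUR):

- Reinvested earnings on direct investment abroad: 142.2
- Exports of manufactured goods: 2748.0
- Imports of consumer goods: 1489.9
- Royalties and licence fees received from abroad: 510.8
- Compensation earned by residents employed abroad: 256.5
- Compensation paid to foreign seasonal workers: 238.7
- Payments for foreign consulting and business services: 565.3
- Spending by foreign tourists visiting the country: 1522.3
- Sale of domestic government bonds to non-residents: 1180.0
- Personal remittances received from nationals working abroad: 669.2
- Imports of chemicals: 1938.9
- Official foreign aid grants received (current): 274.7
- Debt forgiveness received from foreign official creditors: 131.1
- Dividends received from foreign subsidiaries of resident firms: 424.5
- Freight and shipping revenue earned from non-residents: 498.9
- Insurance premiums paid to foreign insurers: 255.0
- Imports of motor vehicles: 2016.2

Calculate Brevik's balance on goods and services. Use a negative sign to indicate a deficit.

-985.3

Goods: 2748.0 - 1938.9 - 2016.2 - 1489.9 = -2697.0
Services: -255.0 + 1522.3 - 565.3 + 498.9 + 510.8 = 1711.7
Trade balance = -2697.0 + 1711.7 = -985.3
(Excluded from the trade balance — primary income: reinvested earnings on direct investment abroad 142.2, compensation earned by residents employed abroad 256.5, compensation paid to foreign seasonal workers 238.7, dividends received from foreign subsidiaries of resident firms 424.5; financial account: sale of domestic government bonds to non-residents 1180.0; secondary income: personal remittances received from nationals working abroad 669.2, official foreign aid grants received (current) 274.7; capital account: debt forgiveness received from foreign official creditors 131.1.)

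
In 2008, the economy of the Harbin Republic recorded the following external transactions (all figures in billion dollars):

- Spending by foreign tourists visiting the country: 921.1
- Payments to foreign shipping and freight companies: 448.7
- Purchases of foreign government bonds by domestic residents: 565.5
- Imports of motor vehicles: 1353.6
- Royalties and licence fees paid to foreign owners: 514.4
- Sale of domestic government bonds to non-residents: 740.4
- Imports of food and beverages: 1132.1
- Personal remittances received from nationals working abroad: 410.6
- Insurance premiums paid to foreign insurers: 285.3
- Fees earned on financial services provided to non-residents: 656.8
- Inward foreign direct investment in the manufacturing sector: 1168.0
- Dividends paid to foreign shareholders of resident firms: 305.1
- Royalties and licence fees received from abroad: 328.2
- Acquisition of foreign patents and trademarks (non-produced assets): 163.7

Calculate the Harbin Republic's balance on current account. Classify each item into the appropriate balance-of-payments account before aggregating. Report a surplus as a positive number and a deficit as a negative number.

Goods: -1353.6 - 1132.1 = -2485.7
Services: 328.2 - 514.4 - 448.7 + 921.1 - 285.3 + 656.8 = 657.7
Primary income: -305.1
Secondary income: 410.6
Current account = (-2485.7) + 657.7 + (-305.1) + 410.6 = -1722.5
(Excluded from the current account — financial account: purchases of foreign government bonds by domestic residents 565.5, sale of domestic government bonds to non-residents 740.4, inward foreign direct investment in the manufacturing sector 1168.0; capital account: acquisition of foreign patents and trademarks (non-produced assets) 163.7.)

-1722.5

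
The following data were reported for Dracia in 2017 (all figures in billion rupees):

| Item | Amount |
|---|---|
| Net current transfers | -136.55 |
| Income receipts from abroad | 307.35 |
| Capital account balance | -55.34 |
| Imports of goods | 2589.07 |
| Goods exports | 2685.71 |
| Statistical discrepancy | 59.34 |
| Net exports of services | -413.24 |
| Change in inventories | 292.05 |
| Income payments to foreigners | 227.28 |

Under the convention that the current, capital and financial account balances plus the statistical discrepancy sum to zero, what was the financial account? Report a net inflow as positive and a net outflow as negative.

Goods balance = 2685.71 - 2589.07 = 96.64
Services balance = -413.24
Trade balance (goods + services) = 96.64 + (-413.24) = -316.60
Net primary income = 307.35 - 227.28 = 80.07
Net secondary income = -136.55
Current account = -316.60 + 80.07 + (-136.55) = -373.08
Financial account = -(-373.08 + (-55.34) + 59.34) = 369.08

369.08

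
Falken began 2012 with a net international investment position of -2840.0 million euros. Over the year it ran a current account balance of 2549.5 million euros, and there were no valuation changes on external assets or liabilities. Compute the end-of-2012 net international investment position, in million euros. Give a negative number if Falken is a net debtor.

With no valuation effects, change in NIIP = current account = 2549.5
End-of-year NIIP = -2840.0 + 2549.5 = -290.5

-290.5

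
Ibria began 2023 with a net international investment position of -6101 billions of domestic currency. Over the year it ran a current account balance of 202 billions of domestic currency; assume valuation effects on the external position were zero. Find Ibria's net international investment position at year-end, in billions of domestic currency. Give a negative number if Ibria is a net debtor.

With no valuation effects, change in NIIP = current account = 202
End-of-year NIIP = -6101 + 202 = -5899

-5899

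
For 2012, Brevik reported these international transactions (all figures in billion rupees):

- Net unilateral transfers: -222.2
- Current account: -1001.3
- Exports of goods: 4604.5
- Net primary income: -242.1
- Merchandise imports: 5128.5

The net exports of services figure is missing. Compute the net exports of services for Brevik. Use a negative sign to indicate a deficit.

-13.0

Current account = goods balance + services balance + net primary income + net secondary income
Sum of the known components = -988.3
Net exports of services = CA - (known components) = -1001.3 - (-988.3) = -13.0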